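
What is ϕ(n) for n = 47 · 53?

2392

φ(47) = 47 − 1 = 46.
φ(53) = 53 − 1 = 52.
Multiply: 46 · 52 = 2392.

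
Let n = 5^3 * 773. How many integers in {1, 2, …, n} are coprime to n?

φ(96625) = 96625 · (1 − 1/5) · (1 − 1/773)
       = 96625 · 3088/3865 = 77200.

77200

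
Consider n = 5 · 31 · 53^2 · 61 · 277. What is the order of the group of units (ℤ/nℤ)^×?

5476723200

φ(7356869315) = 7356869315 · (1 − 1/5) · (1 − 1/31) · (1 − 1/53) · (1 − 1/61) · (1 − 1/277)
       = 7356869315 · 103334400/138808855 = 5476723200.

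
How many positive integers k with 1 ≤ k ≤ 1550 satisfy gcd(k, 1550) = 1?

600

Factor 1550: 1550 = 2 × 5^2 × 31.
φ(1550) = 1550 · (1 − 1/2) · (1 − 1/5) · (1 − 1/31)
       = 1550 · 120/310 = 600.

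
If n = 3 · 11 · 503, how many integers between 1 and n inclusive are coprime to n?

φ(16599) = 16599 · (1 − 1/3) · (1 − 1/11) · (1 − 1/503)
       = 16599 · 10040/16599 = 10040.

10040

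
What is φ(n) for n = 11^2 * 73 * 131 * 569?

φ(658402987) = 658402987 · (1 − 1/11) · (1 − 1/73) · (1 − 1/131) · (1 − 1/569)
       = 658402987 · 53164800/59854817 = 584812800.

584812800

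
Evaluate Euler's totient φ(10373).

Factor 10373: 10373 = 11 · 23 · 41.
φ(10373) = 10373 · (1 − 1/11) · (1 − 1/23) · (1 − 1/41)
       = 10373 · 8800/10373 = 8800.

8800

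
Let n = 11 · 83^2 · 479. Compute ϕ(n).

32532680

φ(11) = 11 − 1 = 10.
φ(83^2) = 83^1·(83−1) = 83·82 = 6806.
φ(479) = 479 − 1 = 478.
Since φ is multiplicative, φ(36298141) = 10 · 6806 · 478 = 32532680.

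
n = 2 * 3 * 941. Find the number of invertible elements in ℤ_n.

1880

φ(5646) = 5646 · (1 − 1/2) · (1 − 1/3) · (1 − 1/941)
       = 5646 · 1880/5646 = 1880.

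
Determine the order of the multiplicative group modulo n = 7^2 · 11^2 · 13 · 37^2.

φ(7^2) = 7^2 − 7^1 = 49 − 7 = 42.
φ(11^2) = 11^2 − 11^1 = 121 − 11 = 110.
φ(13) = 13 − 1 = 12.
φ(37^2) = 37^2 − 37^1 = 1369 − 37 = 1332.
Since φ is multiplicative, φ(105518413) = 42 · 110 · 12 · 1332 = 73846080.

73846080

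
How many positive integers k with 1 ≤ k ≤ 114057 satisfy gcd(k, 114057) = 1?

First factor: 114057 = 3**2 · 19 · 23 · 29.
φ(114057) = 114057 · (1 − 1/3) · (1 − 1/19) · (1 − 1/23) · (1 − 1/29)
       = 114057 · 22176/38019 = 66528.

66528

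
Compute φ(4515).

2016

First factor: 4515 = 3 · 5 · 7 · 43.
φ(3) = 3 − 1 = 2.
φ(5) = 5 − 1 = 4.
φ(7) = 7 − 1 = 6.
φ(43) = 43 − 1 = 42.
φ(4515) = 2 × 4 × 6 × 42 = 2016.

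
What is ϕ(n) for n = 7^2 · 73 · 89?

266112

φ(7^2) = 7^2 − 7^1 = 49 − 7 = 42.
φ(73) = 73 − 1 = 72.
φ(89) = 89 − 1 = 88.
Since φ is multiplicative, φ(318353) = 42 · 72 · 88 = 266112.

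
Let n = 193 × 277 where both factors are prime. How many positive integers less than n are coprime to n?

52992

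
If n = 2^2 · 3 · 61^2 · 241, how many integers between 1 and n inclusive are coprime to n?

3513600

φ(10761132) = 10761132 · (1 − 1/2) · (1 − 1/3) · (1 − 1/61) · (1 − 1/241)
       = 10761132 · 28800/88206 = 3513600.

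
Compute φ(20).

First factor: 20 = 2^2 * 5.
φ(2^2) = 2^2 − 2^1 = 4 − 2 = 2.
φ(5) = 5 − 1 = 4.
φ(20) = 2 × 4 = 8.

8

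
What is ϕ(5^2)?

φ(25) = 25 · (1 − 1/5)
       = 25 · 4/5 = 20.

20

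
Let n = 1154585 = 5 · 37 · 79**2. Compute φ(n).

887328

φ(1154585) = 1154585 · (1 − 1/5) · (1 − 1/37) · (1 − 1/79)
       = 1154585 · 11232/14615 = 887328.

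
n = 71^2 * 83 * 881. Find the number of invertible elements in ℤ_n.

φ(71^2) = 71^2 − 71^1 = 5041 − 71 = 4970.
φ(83) = 83 − 1 = 82.
φ(881) = 881 − 1 = 880.
φ(368613043) = 4970 × 82 × 880 = 358635200.

358635200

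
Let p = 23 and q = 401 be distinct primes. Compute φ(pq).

φ(23) = 23 − 1 = 22.
φ(401) = 401 − 1 = 400.
Since φ is multiplicative, φ(9223) = 22 · 400 = 8800.

8800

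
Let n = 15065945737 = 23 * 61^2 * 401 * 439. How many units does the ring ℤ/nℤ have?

14107104000

φ(15065945737) = 15065945737 · (1 − 1/23) · (1 − 1/61) · (1 − 1/401) · (1 − 1/439)
       = 15065945737 · 231264000/246982717 = 14107104000.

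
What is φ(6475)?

4320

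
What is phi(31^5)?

φ(28629151) = 28629151 · (1 − 1/31)
       = 28629151 · 30/31 = 27705630.

27705630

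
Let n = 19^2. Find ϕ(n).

342

φ(361) = 361 · (1 − 1/19)
       = 361 · 18/19 = 342.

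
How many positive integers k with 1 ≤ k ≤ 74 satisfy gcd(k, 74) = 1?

36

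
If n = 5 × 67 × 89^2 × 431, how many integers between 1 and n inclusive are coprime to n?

889088640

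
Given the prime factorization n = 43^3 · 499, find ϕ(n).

φ(39673993) = 39673993 · (1 − 1/43) · (1 − 1/499)
       = 39673993 · 20916/21457 = 38673684.

38673684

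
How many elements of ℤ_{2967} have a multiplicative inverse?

1848

2967 = 3 * 23 * 43.
φ(3) = 3 − 1 = 2.
φ(23) = 23 − 1 = 22.
φ(43) = 43 − 1 = 42.
φ(2967) = 2 × 22 × 42 = 1848.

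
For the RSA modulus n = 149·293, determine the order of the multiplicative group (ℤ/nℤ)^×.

43216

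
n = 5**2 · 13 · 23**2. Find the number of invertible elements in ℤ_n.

121440

φ(171925) = 171925 · (1 − 1/5) · (1 − 1/13) · (1 − 1/23)
       = 171925 · 1056/1495 = 121440.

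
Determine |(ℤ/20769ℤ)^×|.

11088

First factor: 20769 = 3 × 7 × 23 × 43.
φ(3) = 3 − 1 = 2.
φ(7) = 7 − 1 = 6.
φ(23) = 23 − 1 = 22.
φ(43) = 43 − 1 = 42.
Multiply: 2 · 6 · 22 · 42 = 11088.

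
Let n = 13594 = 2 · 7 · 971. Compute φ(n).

φ(2) = 2 − 1 = 1.
φ(7) = 7 − 1 = 6.
φ(971) = 971 − 1 = 970.
Multiply: 1 · 6 · 970 = 5820.

5820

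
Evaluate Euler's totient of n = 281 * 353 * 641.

φ(281) = 281 − 1 = 280.
φ(353) = 353 − 1 = 352.
φ(641) = 641 − 1 = 640.
Multiply: 280 · 352 · 640 = 63078400.

63078400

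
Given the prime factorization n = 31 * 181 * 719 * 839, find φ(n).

φ(3384785251) = 3384785251 · (1 − 1/31) · (1 − 1/181) · (1 − 1/719) · (1 − 1/839)
       = 3384785251 · 3249093600/3384785251 = 3249093600.

3249093600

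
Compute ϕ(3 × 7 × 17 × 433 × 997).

82612224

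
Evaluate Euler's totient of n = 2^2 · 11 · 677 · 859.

11600160

φ(2^2) = 2^2 − 2^1 = 4 − 2 = 2.
φ(11) = 11 − 1 = 10.
φ(677) = 677 − 1 = 676.
φ(859) = 859 − 1 = 858.
Multiply: 2 · 10 · 676 · 858 = 11600160.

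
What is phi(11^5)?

146410

φ(11^5) = 11^4·(11−1) = 14641·10 = 146410.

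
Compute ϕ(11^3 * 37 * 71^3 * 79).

1198939341600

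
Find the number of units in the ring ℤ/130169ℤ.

103680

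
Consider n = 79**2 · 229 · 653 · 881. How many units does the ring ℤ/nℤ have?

φ(79^2) = 79^2 − 79^1 = 6241 − 79 = 6162.
φ(229) = 229 − 1 = 228.
φ(653) = 653 − 1 = 652.
φ(881) = 881 − 1 = 880.
Since φ is multiplicative, φ(822202427377) = 6162 · 228 · 652 · 880 = 806096079360.

806096079360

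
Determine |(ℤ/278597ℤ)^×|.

226800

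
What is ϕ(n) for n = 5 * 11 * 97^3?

φ(50197015) = 50197015 · (1 − 1/5) · (1 − 1/11) · (1 − 1/97)
       = 50197015 · 3840/5335 = 36130560.

36130560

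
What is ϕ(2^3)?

4

φ(8) = 8 · (1 − 1/2)
       = 8 · 1/2 = 4.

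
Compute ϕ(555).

555 = 3 × 5 × 37.
φ(555) = 555 · (1 − 1/3) · (1 − 1/5) · (1 − 1/37)
       = 555 · 288/555 = 288.

288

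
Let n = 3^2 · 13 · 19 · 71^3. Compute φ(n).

457319520

φ(795636153) = 795636153 · (1 − 1/3) · (1 − 1/13) · (1 − 1/19) · (1 − 1/71)
       = 795636153 · 30240/52611 = 457319520.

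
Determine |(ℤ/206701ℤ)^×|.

166320

Factor 206701: 206701 = 11 · 19 · 23 · 43.
φ(11) = 11 − 1 = 10.
φ(19) = 19 − 1 = 18.
φ(23) = 23 − 1 = 22.
φ(43) = 43 − 1 = 42.
Multiply: 10 · 18 · 22 · 42 = 166320.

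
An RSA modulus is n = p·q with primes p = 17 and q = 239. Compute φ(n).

3808

For distinct primes, φ(pq) = (p−1)(q−1) = 16 × 238 = 3808.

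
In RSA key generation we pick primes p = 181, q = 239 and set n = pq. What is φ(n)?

φ(n) = (p − 1)(q − 1) = (181−1)(239−1) = 180·238 = 42840.

42840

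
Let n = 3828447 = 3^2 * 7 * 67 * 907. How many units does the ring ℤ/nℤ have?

2152656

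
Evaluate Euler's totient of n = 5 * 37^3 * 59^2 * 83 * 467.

φ(34172297038865) = 34172297038865 · (1 − 1/5) · (1 − 1/37) · (1 − 1/59) · (1 − 1/83) · (1 − 1/467)
       = 34172297038865 · 319146624/423076315 = 25777791967104.

25777791967104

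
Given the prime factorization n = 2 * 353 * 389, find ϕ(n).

φ(274634) = 274634 · (1 − 1/2) · (1 − 1/353) · (1 − 1/389)
       = 274634 · 136576/274634 = 136576.

136576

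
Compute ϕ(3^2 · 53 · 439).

φ(3^2) = 3^2 − 3^1 = 9 − 3 = 6.
φ(53) = 53 − 1 = 52.
φ(439) = 439 − 1 = 438.
Since φ is multiplicative, φ(209403) = 6 · 52 · 438 = 136656.

136656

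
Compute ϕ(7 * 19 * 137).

14688

φ(7) = 7 − 1 = 6.
φ(19) = 19 − 1 = 18.
φ(137) = 137 − 1 = 136.
Multiply: 6 · 18 · 136 = 14688.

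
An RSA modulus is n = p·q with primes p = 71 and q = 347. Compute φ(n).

24220

φ(pq) = (p−1)(q−1) = 70 · 346 = 24220.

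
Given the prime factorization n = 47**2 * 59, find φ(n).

125396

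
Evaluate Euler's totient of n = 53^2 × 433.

φ(53^2) = 53^1·(53−1) = 53·52 = 2756.
φ(433) = 433 − 1 = 432.
Since φ is multiplicative, φ(1216297) = 2756 · 432 = 1190592.

1190592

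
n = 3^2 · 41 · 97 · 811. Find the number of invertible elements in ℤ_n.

18662400

φ(29028123) = 29028123 · (1 − 1/3) · (1 − 1/41) · (1 − 1/97) · (1 − 1/811)
       = 29028123 · 6220800/9676041 = 18662400.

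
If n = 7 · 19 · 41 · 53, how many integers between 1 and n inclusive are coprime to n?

φ(289009) = 289009 · (1 − 1/7) · (1 − 1/19) · (1 − 1/41) · (1 − 1/53)
       = 289009 · 224640/289009 = 224640.

224640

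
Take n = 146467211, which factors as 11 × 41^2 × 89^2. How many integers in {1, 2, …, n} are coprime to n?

φ(146467211) = 146467211 · (1 − 1/11) · (1 − 1/41) · (1 − 1/89)
       = 146467211 · 35200/40139 = 128444800.

128444800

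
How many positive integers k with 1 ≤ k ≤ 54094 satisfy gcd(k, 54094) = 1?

24192

54094 = 2 * 17 * 37 * 43.
φ(54094) = 54094 · (1 − 1/2) · (1 − 1/17) · (1 − 1/37) · (1 − 1/43)
       = 54094 · 24192/54094 = 24192.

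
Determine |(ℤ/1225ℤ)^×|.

First factor: 1225 = 5^2 × 7^2.
φ(1225) = 1225 · (1 − 1/5) · (1 − 1/7)
       = 1225 · 24/35 = 840.

840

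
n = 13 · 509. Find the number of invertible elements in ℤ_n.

6096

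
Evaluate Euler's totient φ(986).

448

986 = 2 · 17 · 29.
φ(2) = 2 − 1 = 1.
φ(17) = 17 − 1 = 16.
φ(29) = 29 − 1 = 28.
Multiply: 1 · 16 · 28 = 448.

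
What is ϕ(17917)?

15840

Factor 17917: 17917 = 19 · 23 · 41.
φ(19) = 19 − 1 = 18.
φ(23) = 23 − 1 = 22.
φ(41) = 41 − 1 = 40.
Multiply: 18 · 22 · 40 = 15840.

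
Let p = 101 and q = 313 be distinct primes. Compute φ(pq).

φ(101) = 101 − 1 = 100.
φ(313) = 313 − 1 = 312.
φ(31613) = 100 × 312 = 31200.

31200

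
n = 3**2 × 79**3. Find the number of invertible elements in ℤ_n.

φ(4437351) = 4437351 · (1 − 1/3) · (1 − 1/79)
       = 4437351 · 156/237 = 2920788.

2920788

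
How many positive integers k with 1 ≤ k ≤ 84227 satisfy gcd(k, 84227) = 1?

Factor 84227: 84227 = 11 · 13 · 19 · 31.
φ(84227) = 84227 · (1 − 1/11) · (1 − 1/13) · (1 − 1/19) · (1 − 1/31)
       = 84227 · 64800/84227 = 64800.

64800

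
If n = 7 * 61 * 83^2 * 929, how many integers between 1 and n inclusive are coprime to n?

φ(2732749187) = 2732749187 · (1 − 1/7) · (1 − 1/61) · (1 − 1/83) · (1 − 1/929)
       = 2732749187 · 27394560/32924689 = 2273748480.

2273748480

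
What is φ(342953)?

342953 = 13 · 23 · 31 · 37.
φ(342953) = 342953 · (1 − 1/13) · (1 − 1/23) · (1 − 1/31) · (1 − 1/37)
       = 342953 · 285120/342953 = 285120.

285120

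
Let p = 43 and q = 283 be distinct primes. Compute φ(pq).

11844

φ(12169) = 12169 · (1 − 1/43) · (1 − 1/283)
       = 12169 · 11844/12169 = 11844.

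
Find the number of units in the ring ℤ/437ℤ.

437 = 19 · 23.
φ(437) = 437 · (1 − 1/19) · (1 − 1/23)
       = 437 · 396/437 = 396.

396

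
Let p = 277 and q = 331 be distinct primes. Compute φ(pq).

φ(91687) = 91687 · (1 − 1/277) · (1 − 1/331)
       = 91687 · 91080/91687 = 91080.

91080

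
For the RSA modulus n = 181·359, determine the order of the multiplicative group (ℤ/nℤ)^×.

64440

φ(64979) = 64979 · (1 − 1/181) · (1 − 1/359)
       = 64979 · 64440/64979 = 64440.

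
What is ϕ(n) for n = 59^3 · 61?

φ(12528119) = 12528119 · (1 − 1/59) · (1 − 1/61)
       = 12528119 · 3480/3599 = 12113880.

12113880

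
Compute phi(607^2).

367842

φ(607^2) = 607^1·(607−1) = 607·606 = 367842.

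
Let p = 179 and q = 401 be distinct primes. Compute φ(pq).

71200

φ(179) = 179 − 1 = 178.
φ(401) = 401 − 1 = 400.
φ(71779) = 178 × 400 = 71200.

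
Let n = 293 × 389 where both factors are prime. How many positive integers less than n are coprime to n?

φ(n) = (p − 1)(q − 1) = (293−1)(389−1) = 292·388 = 113296.

113296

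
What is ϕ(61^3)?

φ(61^3) = 61^2·(61−1) = 3721·60 = 223260.

223260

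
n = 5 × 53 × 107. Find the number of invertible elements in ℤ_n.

φ(5) = 5 − 1 = 4.
φ(53) = 53 − 1 = 52.
φ(107) = 107 − 1 = 106.
φ(28355) = 4 × 52 × 106 = 22048.

22048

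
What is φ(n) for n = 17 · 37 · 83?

φ(52207) = 52207 · (1 − 1/17) · (1 − 1/37) · (1 − 1/83)
       = 52207 · 47232/52207 = 47232.

47232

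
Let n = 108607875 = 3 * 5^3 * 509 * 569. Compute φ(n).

57708800

φ(3) = 3 − 1 = 2.
φ(5^3) = 5^2·(5−1) = 25·4 = 100.
φ(509) = 509 − 1 = 508.
φ(569) = 569 − 1 = 568.
φ(108607875) = 2 × 100 × 508 × 568 = 57708800.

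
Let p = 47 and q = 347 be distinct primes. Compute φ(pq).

15916

φ(16309) = 16309 · (1 − 1/47) · (1 − 1/347)
       = 16309 · 15916/16309 = 15916.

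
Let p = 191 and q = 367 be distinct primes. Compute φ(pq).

69540

φ(n) = (p − 1)(q − 1) = (191−1)(367−1) = 190·366 = 69540.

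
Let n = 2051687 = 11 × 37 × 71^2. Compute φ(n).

1789200

φ(11) = 11 − 1 = 10.
φ(37) = 37 − 1 = 36.
φ(71^2) = 71^1·(71−1) = 71·70 = 4970.
Since φ is multiplicative, φ(2051687) = 10 · 36 · 4970 = 1789200.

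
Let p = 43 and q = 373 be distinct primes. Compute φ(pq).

15624

For distinct primes, φ(pq) = (p−1)(q−1) = 42 × 372 = 15624.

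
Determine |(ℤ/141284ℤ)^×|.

56160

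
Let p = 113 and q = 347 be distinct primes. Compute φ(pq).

φ(39211) = 39211 · (1 − 1/113) · (1 − 1/347)
       = 39211 · 38752/39211 = 38752.

38752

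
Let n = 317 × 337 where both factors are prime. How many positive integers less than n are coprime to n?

106176

φ(317) = 317 − 1 = 316.
φ(337) = 337 − 1 = 336.
Multiply: 316 · 336 = 106176.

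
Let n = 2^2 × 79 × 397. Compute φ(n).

61776

φ(2^2) = 2^1·(2−1) = 2·1 = 2.
φ(79) = 79 − 1 = 78.
φ(397) = 397 − 1 = 396.
Since φ is multiplicative, φ(125452) = 2 · 78 · 396 = 61776.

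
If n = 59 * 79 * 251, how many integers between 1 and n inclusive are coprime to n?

φ(59) = 59 − 1 = 58.
φ(79) = 79 − 1 = 78.
φ(251) = 251 − 1 = 250.
Multiply: 58 · 78 · 250 = 1131000.

1131000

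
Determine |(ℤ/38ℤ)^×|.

18

Prime factorization: 38 = 2 * 19.
φ(38) = 38 · (1 − 1/2) · (1 − 1/19)
       = 38 · 18/38 = 18.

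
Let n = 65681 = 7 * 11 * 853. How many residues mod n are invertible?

φ(65681) = 65681 · (1 − 1/7) · (1 − 1/11) · (1 − 1/853)
       = 65681 · 51120/65681 = 51120.

51120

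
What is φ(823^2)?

φ(823^2) = 823^2 − 823^1 = 677329 − 823 = 676506.

676506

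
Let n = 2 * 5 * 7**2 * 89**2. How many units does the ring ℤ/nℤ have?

φ(2) = 2 − 1 = 1.
φ(5) = 5 − 1 = 4.
φ(7^2) = 7^2 − 7^1 = 49 − 7 = 42.
φ(89^2) = 89^2 − 89^1 = 7921 − 89 = 7832.
φ(3881290) = 1 × 4 × 42 × 7832 = 1315776.

1315776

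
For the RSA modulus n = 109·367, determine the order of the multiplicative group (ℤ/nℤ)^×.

39528

φ(pq) = (p−1)(q−1) = 108 · 366 = 39528.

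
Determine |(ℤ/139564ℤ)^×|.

63360

139564 = 2^2 · 23 · 37 · 41.
φ(2^2) = 2^1·(2−1) = 2·1 = 2.
φ(23) = 23 − 1 = 22.
φ(37) = 37 − 1 = 36.
φ(41) = 41 − 1 = 40.
Since φ is multiplicative, φ(139564) = 2 · 22 · 36 · 40 = 63360.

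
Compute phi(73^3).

φ(73^3) = 73^3 − 73^2 = 389017 − 5329 = 383688.

383688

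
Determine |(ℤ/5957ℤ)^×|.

5957 = 7 · 23 · 37.
φ(7) = 7 − 1 = 6.
φ(23) = 23 − 1 = 22.
φ(37) = 37 − 1 = 36.
φ(5957) = 6 × 22 × 36 = 4752.

4752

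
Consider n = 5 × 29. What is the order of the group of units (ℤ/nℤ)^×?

φ(5) = 5 − 1 = 4.
φ(29) = 29 − 1 = 28.
Multiply: 4 · 28 = 112.

112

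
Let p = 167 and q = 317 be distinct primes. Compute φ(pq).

φ(52939) = 52939 · (1 − 1/167) · (1 − 1/317)
       = 52939 · 52456/52939 = 52456.

52456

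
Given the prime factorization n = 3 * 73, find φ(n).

144

φ(219) = 219 · (1 − 1/3) · (1 − 1/73)
       = 219 · 144/219 = 144.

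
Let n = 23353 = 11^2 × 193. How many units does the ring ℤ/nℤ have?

φ(23353) = 23353 · (1 − 1/11) · (1 − 1/193)
       = 23353 · 1920/2123 = 21120.

21120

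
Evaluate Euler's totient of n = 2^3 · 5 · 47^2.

34592

φ(88360) = 88360 · (1 − 1/2) · (1 − 1/5) · (1 − 1/47)
       = 88360 · 184/470 = 34592.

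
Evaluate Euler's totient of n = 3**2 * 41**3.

403440

φ(3^2) = 3^1·(3−1) = 3·2 = 6.
φ(41^3) = 41^3 − 41^2 = 68921 − 1681 = 67240.
Multiply: 6 · 67240 = 403440.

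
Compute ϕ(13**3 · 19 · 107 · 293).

φ(1308684793) = 1308684793 · (1 − 1/13) · (1 − 1/19) · (1 − 1/107) · (1 − 1/293)
       = 1308684793 · 6685632/7743697 = 1129871808.

1129871808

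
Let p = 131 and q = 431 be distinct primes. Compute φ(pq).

55900

φ(pq) = (p−1)(q−1) = 130 · 430 = 55900.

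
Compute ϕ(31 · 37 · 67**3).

φ(344975161) = 344975161 · (1 − 1/31) · (1 − 1/37) · (1 − 1/67)
       = 344975161 · 71280/76849 = 319975920.

319975920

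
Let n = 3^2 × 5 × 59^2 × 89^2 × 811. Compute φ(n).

φ(3^2) = 3^2 − 3^1 = 9 − 3 = 6.
φ(5) = 5 − 1 = 4.
φ(59^2) = 59^2 − 59^1 = 3481 − 59 = 3422.
φ(89^2) = 89^1·(89−1) = 89·88 = 7832.
φ(811) = 811 − 1 = 810.
φ(1006276671495) = 6 × 4 × 3422 × 7832 × 810 = 521013461760.

521013461760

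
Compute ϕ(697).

First factor: 697 = 17 · 41.
φ(17) = 17 − 1 = 16.
φ(41) = 41 − 1 = 40.
Since φ is multiplicative, φ(697) = 16 · 40 = 640.

640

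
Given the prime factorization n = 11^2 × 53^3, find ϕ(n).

φ(18014117) = 18014117 · (1 − 1/11) · (1 − 1/53)
       = 18014117 · 520/583 = 16067480.

16067480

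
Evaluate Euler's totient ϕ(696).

224

Prime factorization: 696 = 2^3 · 3 · 29.
φ(696) = 696 · (1 − 1/2) · (1 − 1/3) · (1 − 1/29)
       = 696 · 56/174 = 224.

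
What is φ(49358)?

First factor: 49358 = 2 × 23 × 29 × 37.
φ(2) = 2 − 1 = 1.
φ(23) = 23 − 1 = 22.
φ(29) = 29 − 1 = 28.
φ(37) = 37 − 1 = 36.
Multiply: 1 · 22 · 28 · 36 = 22176.

22176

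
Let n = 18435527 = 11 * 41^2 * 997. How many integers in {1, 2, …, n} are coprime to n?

16334400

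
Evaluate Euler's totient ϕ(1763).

Prime factorization: 1763 = 41 × 43.
φ(41) = 41 − 1 = 40.
φ(43) = 43 − 1 = 42.
Since φ is multiplicative, φ(1763) = 40 · 42 = 1680.

1680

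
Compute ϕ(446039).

Prime factorization: 446039 = 11 · 23 · 41 · 43.
φ(446039) = 446039 · (1 − 1/11) · (1 − 1/23) · (1 − 1/41) · (1 − 1/43)
       = 446039 · 369600/446039 = 369600.

369600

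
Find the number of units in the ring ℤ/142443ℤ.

First factor: 142443 = 3**2 × 7**2 × 17 × 19.
φ(142443) = 142443 · (1 − 1/3) · (1 − 1/7) · (1 − 1/17) · (1 − 1/19)
       = 142443 · 3456/6783 = 72576.

72576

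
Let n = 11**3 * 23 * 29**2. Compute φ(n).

21615440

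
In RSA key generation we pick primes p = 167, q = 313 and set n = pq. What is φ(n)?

φ(pq) = (p−1)(q−1) = 166 · 312 = 51792.

51792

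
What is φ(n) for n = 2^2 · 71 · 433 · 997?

60238080

φ(122603084) = 122603084 · (1 − 1/2) · (1 − 1/71) · (1 − 1/433) · (1 − 1/997)
       = 122603084 · 30119040/61301542 = 60238080.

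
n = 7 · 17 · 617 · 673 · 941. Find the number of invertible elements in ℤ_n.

37355028480

φ(46498271939) = 46498271939 · (1 − 1/7) · (1 − 1/17) · (1 − 1/617) · (1 − 1/673) · (1 − 1/941)
       = 46498271939 · 37355028480/46498271939 = 37355028480.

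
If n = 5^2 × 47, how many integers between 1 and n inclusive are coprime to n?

φ(1175) = 1175 · (1 − 1/5) · (1 − 1/47)
       = 1175 · 184/235 = 920.

920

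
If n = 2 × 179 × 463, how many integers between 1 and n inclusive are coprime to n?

φ(2) = 2 − 1 = 1.
φ(179) = 179 − 1 = 178.
φ(463) = 463 − 1 = 462.
φ(165754) = 1 × 178 × 462 = 82236.

82236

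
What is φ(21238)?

8640

21238 = 2 × 7 × 37 × 41.
φ(21238) = 21238 · (1 − 1/2) · (1 − 1/7) · (1 − 1/37) · (1 − 1/41)
       = 21238 · 8640/21238 = 8640.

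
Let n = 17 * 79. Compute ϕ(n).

1248

φ(17) = 17 − 1 = 16.
φ(79) = 79 − 1 = 78.
Multiply: 16 · 78 = 1248.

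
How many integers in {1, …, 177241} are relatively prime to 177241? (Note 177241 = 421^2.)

φ(421^2) = 421^1·(421−1) = 421·420 = 176820.

176820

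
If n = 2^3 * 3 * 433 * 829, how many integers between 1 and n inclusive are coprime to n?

2861568

φ(2^3) = 2^2·(2−1) = 4·1 = 4.
φ(3) = 3 − 1 = 2.
φ(433) = 433 − 1 = 432.
φ(829) = 829 − 1 = 828.
φ(8614968) = 4 × 2 × 432 × 828 = 2861568.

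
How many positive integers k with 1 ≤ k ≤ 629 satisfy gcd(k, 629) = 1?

629 = 17 · 37.
φ(17) = 17 − 1 = 16.
φ(37) = 37 − 1 = 36.
Since φ is multiplicative, φ(629) = 16 · 36 = 576.

576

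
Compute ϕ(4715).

Prime factorization: 4715 = 5 * 23 * 41.
φ(5) = 5 − 1 = 4.
φ(23) = 23 − 1 = 22.
φ(41) = 41 − 1 = 40.
Since φ is multiplicative, φ(4715) = 4 · 22 · 40 = 3520.

3520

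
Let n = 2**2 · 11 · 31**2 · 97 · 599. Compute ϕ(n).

φ(2^2) = 2^1·(2−1) = 2·1 = 2.
φ(11) = 11 − 1 = 10.
φ(31^2) = 31^2 − 31^1 = 961 − 31 = 930.
φ(97) = 97 − 1 = 96.
φ(599) = 599 − 1 = 598.
Multiply: 2 · 10 · 930 · 96 · 598 = 1067788800.

1067788800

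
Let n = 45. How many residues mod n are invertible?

24

Prime factorization: 45 = 3^2 · 5.
φ(45) = 45 · (1 − 1/3) · (1 − 1/5)
       = 45 · 8/15 = 24.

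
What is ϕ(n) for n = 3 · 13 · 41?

960

φ(1599) = 1599 · (1 − 1/3) · (1 − 1/13) · (1 − 1/41)
       = 1599 · 960/1599 = 960.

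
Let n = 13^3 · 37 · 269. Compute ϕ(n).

19566144

φ(13^3) = 13^3 − 13^2 = 2197 − 169 = 2028.
φ(37) = 37 − 1 = 36.
φ(269) = 269 − 1 = 268.
φ(21866741) = 2028 × 36 × 268 = 19566144.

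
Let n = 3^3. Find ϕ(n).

φ(3^3) = 3^3 − 3^2 = 27 − 9 = 18.

18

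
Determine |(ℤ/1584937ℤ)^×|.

1411200

Factor 1584937: 1584937 = 29 · 31 · 41 · 43.
φ(1584937) = 1584937 · (1 − 1/29) · (1 − 1/31) · (1 − 1/41) · (1 − 1/43)
       = 1584937 · 1411200/1584937 = 1411200.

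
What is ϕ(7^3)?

294

φ(343) = 343 · (1 − 1/7)
       = 343 · 6/7 = 294.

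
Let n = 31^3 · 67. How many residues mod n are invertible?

1902780

φ(1995997) = 1995997 · (1 − 1/31) · (1 − 1/67)
       = 1995997 · 1980/2077 = 1902780.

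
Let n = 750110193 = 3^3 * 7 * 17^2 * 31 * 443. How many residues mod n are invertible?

389525760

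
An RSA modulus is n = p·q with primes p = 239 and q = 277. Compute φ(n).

φ(pq) = (p−1)(q−1) = 238 · 276 = 65688.

65688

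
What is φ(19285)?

12096

Prime factorization: 19285 = 5 × 7 × 19 × 29.
φ(19285) = 19285 · (1 − 1/5) · (1 − 1/7) · (1 − 1/19) · (1 − 1/29)
       = 19285 · 12096/19285 = 12096.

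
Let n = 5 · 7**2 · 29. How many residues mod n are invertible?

φ(7105) = 7105 · (1 − 1/5) · (1 − 1/7) · (1 − 1/29)
       = 7105 · 672/1015 = 4704.

4704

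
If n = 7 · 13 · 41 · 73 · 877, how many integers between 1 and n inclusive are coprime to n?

φ(7) = 7 − 1 = 6.
φ(13) = 13 − 1 = 12.
φ(41) = 41 − 1 = 40.
φ(73) = 73 − 1 = 72.
φ(877) = 877 − 1 = 876.
Multiply: 6 · 12 · 40 · 72 · 876 = 181647360.

181647360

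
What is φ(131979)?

First factor: 131979 = 3 × 29 × 37 × 41.
φ(131979) = 131979 · (1 − 1/3) · (1 − 1/29) · (1 − 1/37) · (1 − 1/41)
       = 131979 · 80640/131979 = 80640.

80640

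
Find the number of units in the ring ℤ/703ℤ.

648

First factor: 703 = 19 * 37.
φ(703) = 703 · (1 − 1/19) · (1 − 1/37)
       = 703 · 648/703 = 648.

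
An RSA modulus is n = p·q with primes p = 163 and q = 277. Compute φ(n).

44712

φ(163) = 163 − 1 = 162.
φ(277) = 277 − 1 = 276.
Multiply: 162 · 276 = 44712.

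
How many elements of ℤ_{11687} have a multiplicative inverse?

Prime factorization: 11687 = 13 · 29 · 31.
φ(13) = 13 − 1 = 12.
φ(29) = 29 − 1 = 28.
φ(31) = 31 − 1 = 30.
Multiply: 12 · 28 · 30 = 10080.

10080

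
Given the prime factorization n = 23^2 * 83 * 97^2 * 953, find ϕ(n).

φ(23^2) = 23^1·(23−1) = 23·22 = 506.
φ(83) = 83 − 1 = 82.
φ(97^2) = 97^2 − 97^1 = 9409 − 97 = 9312.
φ(953) = 953 − 1 = 952.
Multiply: 506 · 82 · 9312 · 952 = 367827575808.

367827575808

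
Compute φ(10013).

Factor 10013: 10013 = 17 × 19 × 31.
φ(10013) = 10013 · (1 − 1/17) · (1 − 1/19) · (1 − 1/31)
       = 10013 · 8640/10013 = 8640.

8640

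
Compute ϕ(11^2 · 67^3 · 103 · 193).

638245301760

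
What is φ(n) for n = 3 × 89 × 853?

149952

φ(227751) = 227751 · (1 − 1/3) · (1 − 1/89) · (1 − 1/853)
       = 227751 · 149952/227751 = 149952.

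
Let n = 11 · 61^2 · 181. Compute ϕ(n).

φ(11) = 11 − 1 = 10.
φ(61^2) = 61^2 − 61^1 = 3721 − 61 = 3660.
φ(181) = 181 − 1 = 180.
Multiply: 10 · 3660 · 180 = 6588000.

6588000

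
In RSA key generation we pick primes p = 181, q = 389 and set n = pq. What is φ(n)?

For distinct primes, φ(pq) = (p−1)(q−1) = 180 × 388 = 69840.

69840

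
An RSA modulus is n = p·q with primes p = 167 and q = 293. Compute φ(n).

φ(48931) = 48931 · (1 − 1/167) · (1 − 1/293)
       = 48931 · 48472/48931 = 48472.

48472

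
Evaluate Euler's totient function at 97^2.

φ(97^2) = 97^2 − 97^1 = 9409 − 97 = 9312.

9312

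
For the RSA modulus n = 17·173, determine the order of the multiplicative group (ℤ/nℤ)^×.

φ(2941) = 2941 · (1 − 1/17) · (1 − 1/173)
       = 2941 · 2752/2941 = 2752.

2752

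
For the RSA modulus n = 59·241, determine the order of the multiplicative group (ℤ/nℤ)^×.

13920

φ(pq) = (p−1)(q−1) = 58 · 240 = 13920.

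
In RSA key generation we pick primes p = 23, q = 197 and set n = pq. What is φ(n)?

4312

φ(23) = 23 − 1 = 22.
φ(197) = 197 − 1 = 196.
φ(4531) = 22 × 196 = 4312.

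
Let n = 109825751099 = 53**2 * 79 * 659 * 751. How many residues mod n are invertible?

106086708000

φ(109825751099) = 109825751099 · (1 − 1/53) · (1 − 1/79) · (1 − 1/659) · (1 − 1/751)
       = 109825751099 · 2001636000/2072183983 = 106086708000.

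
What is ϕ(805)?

Prime factorization: 805 = 5 × 7 × 23.
φ(5) = 5 − 1 = 4.
φ(7) = 7 − 1 = 6.
φ(23) = 23 − 1 = 22.
Multiply: 4 · 6 · 22 = 528.

528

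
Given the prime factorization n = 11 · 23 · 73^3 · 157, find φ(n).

φ(11) = 11 − 1 = 10.
φ(23) = 23 − 1 = 22.
φ(73^3) = 73^2·(73−1) = 5329·72 = 383688.
φ(157) = 157 − 1 = 156.
φ(15452144257) = 10 × 22 × 383688 × 156 = 13168172160.

13168172160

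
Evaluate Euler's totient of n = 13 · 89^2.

93984

φ(102973) = 102973 · (1 − 1/13) · (1 − 1/89)
       = 102973 · 1056/1157 = 93984.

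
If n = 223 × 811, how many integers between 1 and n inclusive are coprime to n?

179820

φ(223) = 223 − 1 = 222.
φ(811) = 811 − 1 = 810.
φ(180853) = 222 × 810 = 179820.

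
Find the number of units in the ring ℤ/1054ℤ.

1054 = 2 * 17 * 31.
φ(1054) = 1054 · (1 − 1/2) · (1 − 1/17) · (1 − 1/31)
       = 1054 · 480/1054 = 480.

480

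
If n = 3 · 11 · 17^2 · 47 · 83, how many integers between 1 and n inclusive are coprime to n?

φ(37203837) = 37203837 · (1 − 1/3) · (1 − 1/11) · (1 − 1/17) · (1 − 1/47) · (1 − 1/83)
       = 37203837 · 1207040/2188461 = 20519680.

20519680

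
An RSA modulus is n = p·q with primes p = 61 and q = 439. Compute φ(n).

26280

φ(n) = (p − 1)(q − 1) = (61−1)(439−1) = 60·438 = 26280.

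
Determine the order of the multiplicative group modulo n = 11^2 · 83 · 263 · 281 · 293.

φ(217466893897) = 217466893897 · (1 − 1/11) · (1 − 1/83) · (1 − 1/263) · (1 − 1/281) · (1 − 1/293)
       = 217466893897 · 17565318400/19769717627 = 193218502400.

193218502400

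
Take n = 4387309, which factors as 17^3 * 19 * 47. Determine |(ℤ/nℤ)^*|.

3828672

φ(17^3) = 17^2·(17−1) = 289·16 = 4624.
φ(19) = 19 − 1 = 18.
φ(47) = 47 − 1 = 46.
Since φ is multiplicative, φ(4387309) = 4624 · 18 · 46 = 3828672.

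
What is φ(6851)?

5760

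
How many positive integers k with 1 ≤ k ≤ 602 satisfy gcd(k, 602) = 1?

252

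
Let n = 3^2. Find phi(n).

6

φ(9) = 9 · (1 − 1/3)
       = 9 · 2/3 = 6.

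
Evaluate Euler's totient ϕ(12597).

6912

First factor: 12597 = 3 · 13 · 17 · 19.
φ(3) = 3 − 1 = 2.
φ(13) = 13 − 1 = 12.
φ(17) = 17 − 1 = 16.
φ(19) = 19 − 1 = 18.
φ(12597) = 2 × 12 × 16 × 18 = 6912.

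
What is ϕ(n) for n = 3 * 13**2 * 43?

13104

φ(3) = 3 − 1 = 2.
φ(13^2) = 13^2 − 13^1 = 169 − 13 = 156.
φ(43) = 43 − 1 = 42.
Since φ is multiplicative, φ(21801) = 2 · 156 · 42 = 13104.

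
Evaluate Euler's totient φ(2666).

First factor: 2666 = 2 * 31 * 43.
φ(2666) = 2666 · (1 − 1/2) · (1 − 1/31) · (1 − 1/43)
       = 2666 · 1260/2666 = 1260.

1260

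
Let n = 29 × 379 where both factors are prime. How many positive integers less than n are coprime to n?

10584

φ(pq) = (p−1)(q−1) = 28 · 378 = 10584.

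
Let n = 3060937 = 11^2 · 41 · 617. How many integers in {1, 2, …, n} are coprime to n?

φ(11^2) = 11^1·(11−1) = 11·10 = 110.
φ(41) = 41 − 1 = 40.
φ(617) = 617 − 1 = 616.
φ(3060937) = 110 × 40 × 616 = 2710400.

2710400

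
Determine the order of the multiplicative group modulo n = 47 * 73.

φ(47) = 47 − 1 = 46.
φ(73) = 73 − 1 = 72.
Multiply: 46 · 72 = 3312.

3312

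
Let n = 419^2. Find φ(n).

175142

φ(419^2) = 419^1·(419−1) = 419·418 = 175142.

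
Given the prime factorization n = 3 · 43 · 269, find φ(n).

22512

φ(34701) = 34701 · (1 − 1/3) · (1 − 1/43) · (1 − 1/269)
       = 34701 · 22512/34701 = 22512.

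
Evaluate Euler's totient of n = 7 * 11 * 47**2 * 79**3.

63147436560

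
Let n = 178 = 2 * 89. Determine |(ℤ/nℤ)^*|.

88

φ(2) = 2 − 1 = 1.
φ(89) = 89 − 1 = 88.
φ(178) = 1 × 88 = 88.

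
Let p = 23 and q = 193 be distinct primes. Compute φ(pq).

φ(23) = 23 − 1 = 22.
φ(193) = 193 − 1 = 192.
Multiply: 22 · 192 = 4224.

4224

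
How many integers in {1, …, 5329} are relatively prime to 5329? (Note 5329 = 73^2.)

5256

φ(73^2) = 73^2 − 73^1 = 5329 − 73 = 5256.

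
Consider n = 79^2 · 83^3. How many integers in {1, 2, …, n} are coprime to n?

3480901476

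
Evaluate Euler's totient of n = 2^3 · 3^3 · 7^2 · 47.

φ(2^3) = 2^3 − 2^2 = 8 − 4 = 4.
φ(3^3) = 3^2·(3−1) = 9·2 = 18.
φ(7^2) = 7^1·(7−1) = 7·6 = 42.
φ(47) = 47 − 1 = 46.
Since φ is multiplicative, φ(497448) = 4 · 18 · 42 · 46 = 139104.

139104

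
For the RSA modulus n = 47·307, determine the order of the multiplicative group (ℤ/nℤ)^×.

φ(14429) = 14429 · (1 − 1/47) · (1 − 1/307)
       = 14429 · 14076/14429 = 14076.

14076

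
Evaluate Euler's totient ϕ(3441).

2160

First factor: 3441 = 3 · 31 · 37.
φ(3441) = 3441 · (1 − 1/3) · (1 − 1/31) · (1 − 1/37)
       = 3441 · 2160/3441 = 2160.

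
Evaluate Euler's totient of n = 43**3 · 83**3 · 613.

26847735517008

φ(27867635302517) = 27867635302517 · (1 − 1/43) · (1 − 1/83) · (1 − 1/613)
       = 27867635302517 · 2107728/2187797 = 26847735517008.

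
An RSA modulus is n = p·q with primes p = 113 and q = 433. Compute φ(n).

φ(48929) = 48929 · (1 − 1/113) · (1 − 1/433)
       = 48929 · 48384/48929 = 48384.

48384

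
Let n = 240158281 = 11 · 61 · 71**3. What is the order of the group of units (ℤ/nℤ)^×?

φ(240158281) = 240158281 · (1 − 1/11) · (1 − 1/61) · (1 − 1/71)
       = 240158281 · 42000/47641 = 211722000.

211722000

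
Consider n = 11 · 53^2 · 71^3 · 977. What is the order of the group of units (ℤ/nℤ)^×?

φ(11) = 11 − 1 = 10.
φ(53^2) = 53^2 − 53^1 = 2809 − 53 = 2756.
φ(71^3) = 71^3 − 71^2 = 357911 − 5041 = 352870.
φ(977) = 977 − 1 = 976.
Multiply: 10 · 2756 · 352870 · 976 = 9491694867200.

9491694867200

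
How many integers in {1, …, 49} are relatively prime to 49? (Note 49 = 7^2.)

42

φ(49) = 49 · (1 − 1/7)
       = 49 · 6/7 = 42.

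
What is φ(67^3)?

φ(300763) = 300763 · (1 − 1/67)
       = 300763 · 66/67 = 296274.

296274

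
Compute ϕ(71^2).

4970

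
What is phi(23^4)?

φ(279841) = 279841 · (1 − 1/23)
       = 279841 · 22/23 = 267674.

267674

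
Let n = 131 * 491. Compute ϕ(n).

φ(131) = 131 − 1 = 130.
φ(491) = 491 − 1 = 490.
φ(64321) = 130 × 490 = 63700.

63700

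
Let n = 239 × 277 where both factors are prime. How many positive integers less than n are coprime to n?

φ(n) = (p − 1)(q − 1) = (239−1)(277−1) = 238·276 = 65688.

65688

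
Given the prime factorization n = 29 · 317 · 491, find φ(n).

4335520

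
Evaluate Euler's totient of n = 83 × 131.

φ(10873) = 10873 · (1 − 1/83) · (1 − 1/131)
       = 10873 · 10660/10873 = 10660.

10660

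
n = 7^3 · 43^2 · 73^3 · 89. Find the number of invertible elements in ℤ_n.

17927757340416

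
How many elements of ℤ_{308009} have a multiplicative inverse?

254016

Prime factorization: 308009 = 13 · 19 · 29 · 43.
φ(13) = 13 − 1 = 12.
φ(19) = 19 − 1 = 18.
φ(29) = 29 − 1 = 28.
φ(43) = 43 − 1 = 42.
φ(308009) = 12 × 18 × 28 × 42 = 254016.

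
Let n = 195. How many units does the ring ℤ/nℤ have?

195 = 3 × 5 × 13.
φ(195) = 195 · (1 − 1/3) · (1 − 1/5) · (1 − 1/13)
       = 195 · 96/195 = 96.

96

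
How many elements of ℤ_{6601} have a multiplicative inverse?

First factor: 6601 = 7 · 23 · 41.
φ(7) = 7 − 1 = 6.
φ(23) = 23 − 1 = 22.
φ(41) = 41 − 1 = 40.
Multiply: 6 · 22 · 40 = 5280.

5280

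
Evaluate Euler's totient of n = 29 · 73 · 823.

1657152

φ(29) = 29 − 1 = 28.
φ(73) = 73 − 1 = 72.
φ(823) = 823 − 1 = 822.
φ(1742291) = 28 × 72 × 822 = 1657152.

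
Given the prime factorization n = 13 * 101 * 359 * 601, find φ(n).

257760000

φ(13) = 13 − 1 = 12.
φ(101) = 101 − 1 = 100.
φ(359) = 359 − 1 = 358.
φ(601) = 601 − 1 = 600.
Multiply: 12 · 100 · 358 · 600 = 257760000.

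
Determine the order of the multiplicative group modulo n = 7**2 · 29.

1176

φ(1421) = 1421 · (1 − 1/7) · (1 − 1/29)
       = 1421 · 168/203 = 1176.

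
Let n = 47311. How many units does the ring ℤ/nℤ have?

38720

Prime factorization: 47311 = 11^2 × 17 × 23.
φ(47311) = 47311 · (1 − 1/11) · (1 − 1/17) · (1 − 1/23)
       = 47311 · 3520/4301 = 38720.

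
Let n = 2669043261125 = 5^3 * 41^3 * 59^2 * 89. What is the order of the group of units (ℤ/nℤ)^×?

φ(2669043261125) = 2669043261125 · (1 − 1/5) · (1 − 1/41) · (1 − 1/59) · (1 − 1/89)
       = 2669043261125 · 816640/1076455 = 2024838464000.

2024838464000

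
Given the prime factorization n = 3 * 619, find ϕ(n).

φ(3) = 3 − 1 = 2.
φ(619) = 619 − 1 = 618.
φ(1857) = 2 × 618 = 1236.

1236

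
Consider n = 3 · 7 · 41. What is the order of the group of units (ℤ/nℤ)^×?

480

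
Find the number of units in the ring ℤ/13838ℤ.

Factor 13838: 13838 = 2 * 11 * 17 * 37.
φ(13838) = 13838 · (1 − 1/2) · (1 − 1/11) · (1 − 1/17) · (1 − 1/37)
       = 13838 · 5760/13838 = 5760.

5760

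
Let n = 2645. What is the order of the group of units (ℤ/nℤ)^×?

First factor: 2645 = 5 * 23^2.
φ(5) = 5 − 1 = 4.
φ(23^2) = 23^2 − 23^1 = 529 − 23 = 506.
Multiply: 4 · 506 = 2024.

2024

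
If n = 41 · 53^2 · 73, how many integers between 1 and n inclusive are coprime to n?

7937280

φ(8407337) = 8407337 · (1 − 1/41) · (1 − 1/53) · (1 − 1/73)
       = 8407337 · 149760/158629 = 7937280.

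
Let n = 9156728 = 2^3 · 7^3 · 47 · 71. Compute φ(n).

3786720

φ(2^3) = 2^3 − 2^2 = 8 − 4 = 4.
φ(7^3) = 7^3 − 7^2 = 343 − 49 = 294.
φ(47) = 47 − 1 = 46.
φ(71) = 71 − 1 = 70.
Since φ is multiplicative, φ(9156728) = 4 · 294 · 46 · 70 = 3786720.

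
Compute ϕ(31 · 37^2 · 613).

24455520

φ(26015107) = 26015107 · (1 − 1/31) · (1 − 1/37) · (1 − 1/613)
       = 26015107 · 660960/703111 = 24455520.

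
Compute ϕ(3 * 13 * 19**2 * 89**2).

64285056

φ(111519759) = 111519759 · (1 − 1/3) · (1 − 1/13) · (1 − 1/19) · (1 − 1/89)
       = 111519759 · 38016/65949 = 64285056.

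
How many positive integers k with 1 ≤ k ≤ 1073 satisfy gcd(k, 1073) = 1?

1008

1073 = 29 · 37.
φ(1073) = 1073 · (1 − 1/29) · (1 − 1/37)
       = 1073 · 1008/1073 = 1008.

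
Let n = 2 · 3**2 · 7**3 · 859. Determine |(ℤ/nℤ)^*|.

1513512

φ(5303466) = 5303466 · (1 − 1/2) · (1 − 1/3) · (1 − 1/7) · (1 − 1/859)
       = 5303466 · 10296/36078 = 1513512.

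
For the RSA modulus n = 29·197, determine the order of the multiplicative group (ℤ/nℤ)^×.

5488

For distinct primes, φ(pq) = (p−1)(q−1) = 28 × 196 = 5488.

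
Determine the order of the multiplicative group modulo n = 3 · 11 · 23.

φ(3) = 3 − 1 = 2.
φ(11) = 11 − 1 = 10.
φ(23) = 23 − 1 = 22.
Since φ is multiplicative, φ(759) = 2 · 10 · 22 = 440.

440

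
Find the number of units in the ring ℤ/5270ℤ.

1920

5270 = 2 × 5 × 17 × 31.
φ(5270) = 5270 · (1 − 1/2) · (1 − 1/5) · (1 − 1/17) · (1 − 1/31)
       = 5270 · 1920/5270 = 1920.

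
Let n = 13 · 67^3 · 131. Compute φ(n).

φ(512199389) = 512199389 · (1 − 1/13) · (1 − 1/67) · (1 − 1/131)
       = 512199389 · 102960/114101 = 462187440.

462187440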